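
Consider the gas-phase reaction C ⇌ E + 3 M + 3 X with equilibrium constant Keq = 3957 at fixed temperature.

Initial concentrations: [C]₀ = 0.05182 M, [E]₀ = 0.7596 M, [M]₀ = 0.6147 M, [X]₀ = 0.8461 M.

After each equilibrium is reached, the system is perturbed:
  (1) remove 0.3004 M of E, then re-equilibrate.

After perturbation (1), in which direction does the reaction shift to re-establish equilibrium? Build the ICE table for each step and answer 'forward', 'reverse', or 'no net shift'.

Q₀ = 2.062 vs Keq = 3957 ⇒ Q<K, forward
Step 1:
                    C           E           M           X
  init        0.05182      0.7596      0.6147      0.8461
  Δ          -0.05173     0.05173      0.1552      0.1552
  eq       9.3920e-05      0.8113      0.7699       1.001
  solve Keq expr → x = 0.05173; check Q = 3957
Then remove 0.3004 M of E.
Step 2:
                    C           E           M           X
  init     9.3920e-05      0.5109      0.7699       1.001
  Δ       -3.4728e-05  3.4728e-05  1.0418e-04  1.0418e-04
  eq       5.9192e-05       0.511        0.77       1.001
  solve Keq expr → x = 3.4728e-05; check Q = 3957

Direction: forward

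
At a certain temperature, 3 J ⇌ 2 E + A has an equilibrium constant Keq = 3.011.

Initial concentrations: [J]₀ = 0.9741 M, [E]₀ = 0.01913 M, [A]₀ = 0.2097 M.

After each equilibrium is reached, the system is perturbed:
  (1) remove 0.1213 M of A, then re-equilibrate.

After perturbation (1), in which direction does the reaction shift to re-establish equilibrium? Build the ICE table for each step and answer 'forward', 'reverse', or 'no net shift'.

Q₀ = 8.3027e-05 vs Keq = 3.011 ⇒ Q<K, forward
Step 1:
                    J           E           A
  Initial      0.9741     0.01913      0.2097
  Change      -0.6622      0.4415      0.2207
  Equil        0.3119      0.4606      0.4304
  solve Keq expr → x = 0.2207; check Q = 3.011
Then remove 0.1213 M of A.
Step 2:
                    J           E           A
  Initial      0.3119      0.4606      0.3091
  Change     -0.02378     0.01586    0.007928
  Equil        0.2881      0.4765      0.3171
  solve Keq expr → x = 0.007928; check Q = 3.011

Direction: forward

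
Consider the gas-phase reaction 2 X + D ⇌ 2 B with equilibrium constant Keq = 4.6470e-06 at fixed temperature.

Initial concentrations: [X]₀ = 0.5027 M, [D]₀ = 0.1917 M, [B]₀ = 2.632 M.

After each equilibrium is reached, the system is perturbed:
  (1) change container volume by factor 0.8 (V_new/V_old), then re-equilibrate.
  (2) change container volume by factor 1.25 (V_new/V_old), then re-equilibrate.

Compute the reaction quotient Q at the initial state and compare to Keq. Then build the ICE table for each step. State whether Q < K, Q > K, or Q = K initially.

Q₀ = 143; Q > K (proceeds reverse)

Q₀ = 143 vs Keq = 4.6470e-06 ⇒ Q>K, reverse
Step 1:
                   X          D          B
  I           0.5027     0.1917      2.632
  C            2.624      1.312     -2.624
  E            3.126      1.504   0.008264
  solve Keq expr → x = -1.312; check Q = 4.6470e-06
Then change container volume by factor 0.8 (V_new/V_old).
Step 2:
                   X          D          B
  I            3.908      1.879    0.01033
  C        -0.001214 -6.0693e-04   0.001214
  E            3.907      1.879    0.01154
  solve Keq expr → x = 6.0693e-04; check Q = 4.6470e-06
Then change container volume by factor 1.25 (V_new/V_old).
Step 3:
                   X          D          B
  I            3.125      1.503   0.009235
  C       9.7109e-04 4.8554e-04 -9.7109e-04
  E            3.126      1.504   0.008264
  solve Keq expr → x = -4.8554e-04; check Q = 4.6470e-06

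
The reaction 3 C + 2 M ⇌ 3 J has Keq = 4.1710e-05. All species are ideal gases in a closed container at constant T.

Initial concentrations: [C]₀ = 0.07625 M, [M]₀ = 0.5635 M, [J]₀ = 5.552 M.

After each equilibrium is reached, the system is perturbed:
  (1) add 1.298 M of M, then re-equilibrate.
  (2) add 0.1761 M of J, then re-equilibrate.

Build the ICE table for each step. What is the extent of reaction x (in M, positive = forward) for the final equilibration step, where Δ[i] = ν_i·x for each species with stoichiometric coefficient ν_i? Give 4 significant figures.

x = -0.05101 M

Q₀ = 1.2157e+06 vs Keq = 4.1710e-05 ⇒ Q>K, reverse
Step 1:
                   C          M          J
  I          0.07625     0.5635      5.552
  C            5.102      3.401     -5.102
  E            5.178      3.965     0.4499
  solve Keq expr → x = -1.701; check Q = 4.1710e-05
Then add 1.298 M of M.
Step 2:
                   C          M          J
  I            5.178      5.263     0.4499
  C         -0.08128   -0.05419    0.08128
  E            5.097      5.209     0.5312
  solve Keq expr → x = 0.02709; check Q = 4.1710e-05
Then add 0.1761 M of J.
Step 3:
                   C          M          J
  I            5.097      5.209     0.7073
  C            0.153      0.102     -0.153
  E             5.25      5.311     0.5542
  solve Keq expr → x = -0.05101; check Q = 4.1710e-05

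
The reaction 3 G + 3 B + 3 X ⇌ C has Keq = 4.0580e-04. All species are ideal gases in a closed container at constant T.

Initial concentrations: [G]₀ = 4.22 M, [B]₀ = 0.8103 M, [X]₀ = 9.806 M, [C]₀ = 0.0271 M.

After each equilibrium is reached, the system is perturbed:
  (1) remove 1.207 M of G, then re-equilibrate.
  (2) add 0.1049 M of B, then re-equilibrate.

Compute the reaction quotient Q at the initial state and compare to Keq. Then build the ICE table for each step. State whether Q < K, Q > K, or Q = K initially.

Q₀ = 7.1882e-07 vs Keq = 4.0580e-04 ⇒ Q<K, forward
Step 1:
                  G         B         X         C
  Initial      4.22    0.8103     9.806    0.0271
  Change    -0.5696   -0.5696   -0.5696    0.1899
  Equil        3.65    0.2407     9.236     0.217
  solve Keq expr → x = 0.1899; check Q = 4.0580e-04
Then remove 1.207 M of G.
Step 2:
                  G         B         X         C
  Initial     2.443    0.2407     9.236     0.217
  Change    0.08718   0.08718   0.08718  -0.02906
  Equil       2.531    0.3279     9.324    0.1879
  solve Keq expr → x = -0.02906; check Q = 4.0580e-04
Then add 0.1049 M of B.
Step 3:
                  G         B         X         C
  Initial     2.531    0.4328     9.324    0.1879
  Change   -0.07695  -0.07695  -0.07695   0.02565
  Equil       2.454    0.3558     9.247    0.2136
  solve Keq expr → x = 0.02565; check Q = 4.0580e-04

Q₀ = 7.1882e-07; Q < K (proceeds forward)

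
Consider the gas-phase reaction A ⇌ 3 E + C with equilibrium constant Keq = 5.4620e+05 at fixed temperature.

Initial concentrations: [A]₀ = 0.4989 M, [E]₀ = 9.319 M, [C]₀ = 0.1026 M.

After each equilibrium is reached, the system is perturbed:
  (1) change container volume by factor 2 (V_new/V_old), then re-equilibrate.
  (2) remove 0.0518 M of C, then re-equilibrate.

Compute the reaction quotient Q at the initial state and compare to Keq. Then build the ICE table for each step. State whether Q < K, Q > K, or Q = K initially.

Q₀ = 166.4 vs Keq = 5.4620e+05 ⇒ Q<K, forward
Step 1:
                    A           E           C
  Initial      0.4989       9.319      0.1026
  Change      -0.4975       1.493      0.4975
  Equil      0.001388       10.81      0.6001
  solve Keq expr → x = 0.4975; check Q = 5.4620e+05
Then change container volume by factor 2 (V_new/V_old).
Step 2:
                    A           E           C
  Initial  6.9424e-04       5.406      0.3001
  Change  -6.0720e-04    0.001822  6.0720e-04
  Equil    8.7044e-05       5.408      0.3007
  solve Keq expr → x = 6.0720e-04; check Q = 5.4620e+05
Then remove 0.0518 M of C.
Step 3:
                    A           E           C
  Initial  8.7044e-05       5.408      0.2489
  Change  -1.4990e-05  4.4971e-05  1.4990e-05
  Equil    7.2054e-05       5.408      0.2489
  solve Keq expr → x = 1.4990e-05; check Q = 5.4620e+05

Q₀ = 166.4; Q < K (proceeds forward)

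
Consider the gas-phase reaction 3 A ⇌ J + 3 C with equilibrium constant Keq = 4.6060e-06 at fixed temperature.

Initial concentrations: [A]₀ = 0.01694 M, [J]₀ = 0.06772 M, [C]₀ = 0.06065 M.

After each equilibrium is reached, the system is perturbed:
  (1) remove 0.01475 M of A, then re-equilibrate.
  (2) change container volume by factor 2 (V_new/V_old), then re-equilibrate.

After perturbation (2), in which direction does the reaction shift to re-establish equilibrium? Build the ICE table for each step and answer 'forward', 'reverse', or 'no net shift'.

Q₀ = 3.108 vs Keq = 4.6060e-06 ⇒ Q>K, reverse
Step 1:
                    A           J           C
  I           0.01694     0.06772     0.06065
  C           0.05727    -0.01909    -0.05727
  E           0.07421     0.04863    0.003383
  solve Keq expr → x = -0.01909; check Q = 4.6060e-06
Then remove 0.01475 M of A.
Step 2:
                    A           J           C
  I           0.05946     0.04863    0.003383
  C        6.3920e-04 -2.1307e-04 -6.3920e-04
  E            0.0601     0.04842    0.002743
  solve Keq expr → x = -2.1307e-04; check Q = 4.6060e-06
Then change container volume by factor 2 (V_new/V_old).
Step 3:
                    A           J           C
  I           0.03005     0.02421    0.001372
  C       -3.3467e-04  1.1156e-04  3.3467e-04
  E           0.02971     0.02432    0.001706
  solve Keq expr → x = 1.1156e-04; check Q = 4.6060e-06

Direction: forward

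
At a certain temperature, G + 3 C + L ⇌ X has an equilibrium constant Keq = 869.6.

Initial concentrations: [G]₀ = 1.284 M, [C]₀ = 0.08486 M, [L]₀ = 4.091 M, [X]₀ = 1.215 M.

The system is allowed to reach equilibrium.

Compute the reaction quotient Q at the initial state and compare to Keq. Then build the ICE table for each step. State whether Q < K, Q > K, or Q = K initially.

Q₀ = 378.5 vs Keq = 869.6 ⇒ Q<K, forward
Step 1:
                    G           C           L           X
  Initial       1.284     0.08486       4.091       1.215
  Change     -0.00676    -0.02028    -0.00676     0.00676
  Equil         1.277     0.06458       4.084       1.222
  solve Keq expr → x = 0.00676; check Q = 869.6

Q₀ = 378.5; Q < K (proceeds forward)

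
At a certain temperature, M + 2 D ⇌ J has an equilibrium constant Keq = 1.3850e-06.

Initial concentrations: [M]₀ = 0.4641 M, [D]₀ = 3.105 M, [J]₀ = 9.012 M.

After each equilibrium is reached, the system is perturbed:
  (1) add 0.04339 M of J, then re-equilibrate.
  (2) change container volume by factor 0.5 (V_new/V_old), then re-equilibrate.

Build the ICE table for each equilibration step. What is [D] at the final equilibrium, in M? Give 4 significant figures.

Q₀ = 2.014 vs Keq = 1.3850e-06 ⇒ Q>K, reverse
Step 1:
                    M           D           J
  init         0.4641       3.105       9.012
  Δ             9.006       18.01      -9.006
  eq             9.47       21.12    0.005849
  solve Keq expr → x = -9.006; check Q = 1.3850e-06
Then add 0.04339 M of J.
Step 2:
                    M           D           J
  init           9.47       21.12     0.04924
  Δ           0.04331     0.08663    -0.04331
  eq            9.514        21.2    0.005924
  solve Keq expr → x = -0.04331; check Q = 1.3850e-06
Then change container volume by factor 0.5 (V_new/V_old).
Step 3:
                    M           D           J
  init          19.03       42.41     0.01185
  Δ           -0.0353     -0.0706      0.0353
  eq            18.99       42.34     0.04715
  solve Keq expr → x = 0.0353; check Q = 1.3850e-06

[D]_eq = 42.34 M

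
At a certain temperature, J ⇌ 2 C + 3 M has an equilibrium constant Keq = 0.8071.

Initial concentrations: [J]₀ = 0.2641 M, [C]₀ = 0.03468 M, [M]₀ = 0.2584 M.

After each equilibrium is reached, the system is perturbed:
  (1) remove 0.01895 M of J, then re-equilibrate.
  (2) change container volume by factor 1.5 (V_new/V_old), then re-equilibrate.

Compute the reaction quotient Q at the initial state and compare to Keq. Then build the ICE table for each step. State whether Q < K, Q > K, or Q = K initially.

Q₀ = 7.8572e-05; Q < K (proceeds forward)

Q₀ = 7.8572e-05 vs Keq = 0.8071 ⇒ Q<K, forward
Step 1:
                  J         C         M
  init       0.2641   0.03468    0.2584
  Δ         -0.1753    0.3506     0.526
  eq        0.08878    0.3853    0.7844
  solve Keq expr → x = 0.1753; check Q = 0.8071
Then remove 0.01895 M of J.
Step 2:
                  J         C         M
  init      0.06983    0.3853    0.7844
  Δ        0.006695  -0.01339  -0.02008
  eq        0.07652    0.3719    0.7643
  solve Keq expr → x = -0.006695; check Q = 0.8071
Then change container volume by factor 1.5 (V_new/V_old).
Step 3:
                  J         C         M
  init      0.05101     0.248    0.5095
  Δ        -0.02745    0.0549   0.08235
  eq        0.02356    0.3029    0.5919
  solve Keq expr → x = 0.02745; check Q = 0.8071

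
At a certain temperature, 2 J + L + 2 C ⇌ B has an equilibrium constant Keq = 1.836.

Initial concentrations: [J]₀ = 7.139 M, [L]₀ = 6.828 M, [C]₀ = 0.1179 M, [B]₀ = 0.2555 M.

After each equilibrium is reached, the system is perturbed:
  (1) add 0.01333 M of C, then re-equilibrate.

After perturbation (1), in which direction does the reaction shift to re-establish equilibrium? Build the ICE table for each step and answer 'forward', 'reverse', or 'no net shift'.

Direction: forward

Q₀ = 0.05282 vs Keq = 1.836 ⇒ Q<K, forward
Step 1:
                    J           L           C           B
  I             7.139       6.828      0.1179      0.2555
  C          -0.09574    -0.04787    -0.09574     0.04787
  E             7.043        6.78     0.02216      0.3034
  solve Keq expr → x = 0.04787; check Q = 1.836
Then add 0.01333 M of C.
Step 2:
                    J           L           C           B
  I             7.043        6.78     0.03549      0.3034
  C          -0.01304    -0.00652    -0.01304     0.00652
  E              7.03       6.774     0.02245      0.3099
  solve Keq expr → x = 0.00652; check Q = 1.836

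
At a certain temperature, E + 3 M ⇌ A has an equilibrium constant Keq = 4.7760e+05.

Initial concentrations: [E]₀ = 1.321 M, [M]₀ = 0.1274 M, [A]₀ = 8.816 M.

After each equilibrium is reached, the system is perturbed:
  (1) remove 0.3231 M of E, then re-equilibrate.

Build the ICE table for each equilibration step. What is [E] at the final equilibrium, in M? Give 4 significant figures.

Q₀ = 3227 vs Keq = 4.7760e+05 ⇒ Q<K, forward
Step 1:
                   E          M          A
  Initial      1.321     0.1274      8.816
  Change    -0.03436    -0.1031    0.03436
  Equil        1.287    0.02433       8.85
  solve Keq expr → x = 0.03436; check Q = 4.7760e+05
Then remove 0.3231 M of E.
Step 2:
                   E          M          A
  Initial     0.9635    0.02433       8.85
  Change  8.1786e-04   0.002454 -8.1786e-04
  Equil       0.9644    0.02678       8.85
  solve Keq expr → x = -8.1786e-04; check Q = 4.7760e+05

[E]_eq = 0.9644 M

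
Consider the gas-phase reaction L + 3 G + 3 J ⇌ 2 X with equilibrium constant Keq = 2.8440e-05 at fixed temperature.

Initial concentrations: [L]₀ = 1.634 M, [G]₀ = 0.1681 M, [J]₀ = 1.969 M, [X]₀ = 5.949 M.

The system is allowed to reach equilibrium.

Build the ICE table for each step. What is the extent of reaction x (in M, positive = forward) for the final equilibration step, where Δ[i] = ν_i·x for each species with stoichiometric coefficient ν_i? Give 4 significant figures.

x = -1.758 M

Q₀ = 597.3 vs Keq = 2.8440e-05 ⇒ Q>K, reverse
Step 1:
                  L         G         J         X
  Initial     1.634    0.1681     1.969     5.949
  Change      1.758     5.275     5.275    -3.517
  Equil       3.392     5.443     7.244     2.432
  solve Keq expr → x = -1.758; check Q = 2.8440e-05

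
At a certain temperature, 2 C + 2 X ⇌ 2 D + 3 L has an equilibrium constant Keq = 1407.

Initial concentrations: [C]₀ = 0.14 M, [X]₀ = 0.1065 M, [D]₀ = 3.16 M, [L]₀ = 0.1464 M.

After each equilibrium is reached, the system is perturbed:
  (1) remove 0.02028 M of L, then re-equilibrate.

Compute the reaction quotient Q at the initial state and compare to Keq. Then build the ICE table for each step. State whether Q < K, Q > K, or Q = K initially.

Q₀ = 140.9 vs Keq = 1407 ⇒ Q<K, forward
Step 1:
                    C           X           D           L
  Initial        0.14      0.1065        3.16      0.1464
  Change     -0.03482    -0.03482     0.03482     0.05223
  Equil        0.1052     0.07168       3.195      0.1986
  solve Keq expr → x = 0.01741; check Q = 1407
Then remove 0.02028 M of L.
Step 2:
                    C           X           D           L
  Initial      0.1052     0.07168       3.195      0.1783
  Change    -0.004389   -0.004389    0.004389    0.006583
  Equil        0.1008     0.06729       3.199      0.1849
  solve Keq expr → x = 0.002194; check Q = 1407

Q₀ = 140.9; Q < K (proceeds forward)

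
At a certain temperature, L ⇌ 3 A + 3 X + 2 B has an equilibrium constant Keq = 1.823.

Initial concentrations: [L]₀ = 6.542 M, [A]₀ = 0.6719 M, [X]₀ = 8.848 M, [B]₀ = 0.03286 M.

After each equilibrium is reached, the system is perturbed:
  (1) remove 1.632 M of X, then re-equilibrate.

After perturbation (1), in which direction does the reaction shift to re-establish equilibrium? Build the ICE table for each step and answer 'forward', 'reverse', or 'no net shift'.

Direction: forward

Q₀ = 0.03468 vs Keq = 1.823 ⇒ Q<K, forward
Step 1:
                    L           A           X           B
  Initial       6.542      0.6719       8.848     0.03286
  Change     -0.06283      0.1885      0.1885      0.1257
  Equil         6.479      0.8604       9.036      0.1585
  solve Keq expr → x = 0.06283; check Q = 1.823
Then remove 1.632 M of X.
Step 2:
                    L           A           X           B
  Initial       6.479      0.8604       7.404      0.1585
  Change     -0.01741     0.05222     0.05222     0.03481
  Equil         6.462      0.9126       7.457      0.1933
  solve Keq expr → x = 0.01741; check Q = 1.823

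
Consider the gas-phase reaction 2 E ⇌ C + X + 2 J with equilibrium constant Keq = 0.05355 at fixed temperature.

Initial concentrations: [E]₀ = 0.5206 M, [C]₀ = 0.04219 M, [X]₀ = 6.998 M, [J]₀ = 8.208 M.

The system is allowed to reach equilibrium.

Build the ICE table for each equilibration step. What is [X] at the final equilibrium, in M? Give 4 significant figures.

Q₀ = 73.39 vs Keq = 0.05355 ⇒ Q>K, reverse
Step 1:
                    E           C           X           J
  Initial      0.5206     0.04219       6.998       8.208
  Change      0.08429    -0.04215    -0.04215    -0.08429
  Equil        0.6049  4.2684e-05       6.956       8.124
  solve Keq expr → x = -0.04215; check Q = 0.05355

[X]_eq = 6.956 M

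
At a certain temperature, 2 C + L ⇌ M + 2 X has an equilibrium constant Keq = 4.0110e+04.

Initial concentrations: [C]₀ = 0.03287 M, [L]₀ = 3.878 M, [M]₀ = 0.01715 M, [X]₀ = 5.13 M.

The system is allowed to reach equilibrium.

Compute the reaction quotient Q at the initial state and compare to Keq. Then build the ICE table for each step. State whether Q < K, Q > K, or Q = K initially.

Q₀ = 107.7; Q < K (proceeds forward)

Q₀ = 107.7 vs Keq = 4.0110e+04 ⇒ Q<K, forward
Step 1:
                   C          L          M          X
  Initial    0.03287      3.878    0.01715       5.13
  Change    -0.03051   -0.01525    0.01525    0.03051
  Equil      0.00236      3.863     0.0324      5.161
  solve Keq expr → x = 0.01525; check Q = 4.0110e+04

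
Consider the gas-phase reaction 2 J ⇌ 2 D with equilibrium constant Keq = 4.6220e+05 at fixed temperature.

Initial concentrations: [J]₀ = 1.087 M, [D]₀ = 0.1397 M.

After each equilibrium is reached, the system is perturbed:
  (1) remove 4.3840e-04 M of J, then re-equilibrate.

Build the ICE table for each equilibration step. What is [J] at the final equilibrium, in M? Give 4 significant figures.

[J]_eq = 0.001801 M

Q₀ = 0.01652 vs Keq = 4.6220e+05 ⇒ Q<K, forward
Step 1:
                  J         D
  I           1.087    0.1397
  C          -1.085     1.085
  E        0.001802     1.225
  solve Keq expr → x = 0.5426; check Q = 4.6220e+05
Then remove 4.3840e-04 M of J.
Step 2:
                  J         D
  I        0.001363     1.225
  C       4.3776e-04 -4.3776e-04
  E        0.001801     1.224
  solve Keq expr → x = -2.1888e-04; check Q = 4.6220e+05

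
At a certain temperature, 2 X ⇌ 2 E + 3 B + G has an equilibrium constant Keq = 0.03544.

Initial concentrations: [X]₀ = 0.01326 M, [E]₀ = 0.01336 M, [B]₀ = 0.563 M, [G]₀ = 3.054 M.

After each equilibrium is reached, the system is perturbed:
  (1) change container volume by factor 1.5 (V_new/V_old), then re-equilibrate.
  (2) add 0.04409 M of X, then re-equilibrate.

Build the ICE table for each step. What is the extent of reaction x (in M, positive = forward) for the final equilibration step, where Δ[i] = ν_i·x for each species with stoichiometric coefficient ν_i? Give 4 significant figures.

x = 0.007475 M

Q₀ = 0.5532 vs Keq = 0.03544 ⇒ Q>K, reverse
Step 1:
                    X           E           B           G
  I           0.01326     0.01336       0.563       3.054
  C          0.007811   -0.007811    -0.01172   -0.003906
  E           0.02107    0.005549      0.5513        3.05
  solve Keq expr → x = -0.003906; check Q = 0.03544
Then change container volume by factor 1.5 (V_new/V_old).
Step 2:
                    X           E           B           G
  I           0.01405    0.003699      0.3675       2.033
  C         -0.002831    0.002831    0.004246    0.001415
  E           0.01122     0.00653      0.3718       2.035
  solve Keq expr → x = 0.001415; check Q = 0.03544
Then add 0.04409 M of X.
Step 3:
                    X           E           B           G
  I           0.05531     0.00653      0.3718       2.035
  C          -0.01495     0.01495     0.02242    0.007475
  E           0.04036     0.02148      0.3942       2.042
  solve Keq expr → x = 0.007475; check Q = 0.03544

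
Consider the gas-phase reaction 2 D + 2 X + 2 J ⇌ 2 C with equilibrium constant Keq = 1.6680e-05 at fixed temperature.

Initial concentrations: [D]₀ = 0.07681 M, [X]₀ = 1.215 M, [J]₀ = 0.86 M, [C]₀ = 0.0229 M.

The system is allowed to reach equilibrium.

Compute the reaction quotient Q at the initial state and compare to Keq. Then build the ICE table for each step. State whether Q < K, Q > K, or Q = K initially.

Q₀ = 0.08141; Q > K (proceeds reverse)

Q₀ = 0.08141 vs Keq = 1.6680e-05 ⇒ Q>K, reverse
Step 1:
                  D         X         J         C
  Initial   0.07681     1.215      0.86    0.0229
  Change    0.02246   0.02246   0.02246  -0.02246
  Equil     0.09927     1.237    0.8825 4.4272e-04
  solve Keq expr → x = -0.01123; check Q = 1.6680e-05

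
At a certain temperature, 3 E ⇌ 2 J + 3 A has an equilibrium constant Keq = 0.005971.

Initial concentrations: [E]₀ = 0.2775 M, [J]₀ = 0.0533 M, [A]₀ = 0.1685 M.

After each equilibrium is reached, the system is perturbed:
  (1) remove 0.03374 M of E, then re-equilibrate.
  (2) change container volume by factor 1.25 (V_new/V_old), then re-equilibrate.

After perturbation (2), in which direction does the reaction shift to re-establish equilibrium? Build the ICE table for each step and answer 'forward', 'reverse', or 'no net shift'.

Direction: forward

Q₀ = 6.3601e-04 vs Keq = 0.005971 ⇒ Q<K, forward
Step 1:
                    E           J           A
  I            0.2775      0.0533      0.1685
  C          -0.04747     0.03164     0.04747
  E              0.23     0.08494       0.216
  solve Keq expr → x = 0.01582; check Q = 0.005971
Then remove 0.03374 M of E.
Step 2:
                    E           J           A
  I            0.1963     0.08494       0.216
  C           0.01046   -0.006971    -0.01046
  E            0.2068     0.07797      0.2055
  solve Keq expr → x = -0.003485; check Q = 0.005971
Then change container volume by factor 1.25 (V_new/V_old).
Step 3:
                    E           J           A
  I            0.1654     0.06238      0.1644
  C         -0.007839    0.005226    0.007839
  E            0.1576      0.0676      0.1722
  solve Keq expr → x = 0.002613; check Q = 0.005971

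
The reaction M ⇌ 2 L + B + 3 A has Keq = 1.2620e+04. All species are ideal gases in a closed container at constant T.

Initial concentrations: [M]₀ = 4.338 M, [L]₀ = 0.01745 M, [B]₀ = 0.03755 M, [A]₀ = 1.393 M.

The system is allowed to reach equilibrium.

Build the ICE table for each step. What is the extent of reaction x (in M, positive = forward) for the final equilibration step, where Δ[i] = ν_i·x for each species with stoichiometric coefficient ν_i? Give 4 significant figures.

x = 2.265 M

Q₀ = 7.1247e-06 vs Keq = 1.2620e+04 ⇒ Q<K, forward
Step 1:
                    M           L           B           A
  Initial       4.338     0.01745     0.03755       1.393
  Change       -2.265       4.531       2.265       6.796
  Equil         2.073       4.548       2.303       8.189
  solve Keq expr → x = 2.265; check Q = 1.2620e+04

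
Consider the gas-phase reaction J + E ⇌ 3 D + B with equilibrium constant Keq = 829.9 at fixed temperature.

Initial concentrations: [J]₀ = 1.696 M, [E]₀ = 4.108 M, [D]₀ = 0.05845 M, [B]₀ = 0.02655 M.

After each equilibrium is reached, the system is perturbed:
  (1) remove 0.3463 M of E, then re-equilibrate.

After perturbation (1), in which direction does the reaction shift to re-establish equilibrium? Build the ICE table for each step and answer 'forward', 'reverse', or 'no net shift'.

Direction: reverse

Q₀ = 7.6096e-07 vs Keq = 829.9 ⇒ Q<K, forward
Step 1:
                   J          E          D          B
  Initial      1.696      4.108    0.05845    0.02655
  Change      -1.605     -1.605      4.815      1.605
  Equil      0.09093      2.503      4.874      1.632
  solve Keq expr → x = 1.605; check Q = 829.9
Then remove 0.3463 M of E.
Step 2:
                   J          E          D          B
  Initial    0.09093      2.157      4.874      1.632
  Change      0.0112     0.0112   -0.03359    -0.0112
  Equil       0.1021      2.168       4.84       1.62
  solve Keq expr → x = -0.0112; check Q = 829.9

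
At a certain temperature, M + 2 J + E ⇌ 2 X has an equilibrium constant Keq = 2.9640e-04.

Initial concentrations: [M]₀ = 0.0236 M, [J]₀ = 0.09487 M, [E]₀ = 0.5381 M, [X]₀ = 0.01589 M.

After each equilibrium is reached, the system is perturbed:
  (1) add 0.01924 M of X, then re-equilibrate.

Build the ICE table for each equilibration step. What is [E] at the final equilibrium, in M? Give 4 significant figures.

[E]_eq = 0.5555 M

Q₀ = 2.209 vs Keq = 2.9640e-04 ⇒ Q>K, reverse
Step 1:
                   M          J          E          X
  Initial     0.0236    0.09487     0.5381    0.01589
  Change     0.00782    0.01564    0.00782   -0.01564
  Equil      0.03142     0.1105     0.5459 2.4918e-04
  solve Keq expr → x = -0.00782; check Q = 2.9640e-04
Then add 0.01924 M of X.
Step 2:
                   M          J          E          X
  Initial    0.03142     0.1105     0.5459    0.01949
  Change    0.009576    0.01915   0.009576   -0.01915
  Equil        0.041     0.1297     0.5555 3.3688e-04
  solve Keq expr → x = -0.009576; check Q = 2.9640e-04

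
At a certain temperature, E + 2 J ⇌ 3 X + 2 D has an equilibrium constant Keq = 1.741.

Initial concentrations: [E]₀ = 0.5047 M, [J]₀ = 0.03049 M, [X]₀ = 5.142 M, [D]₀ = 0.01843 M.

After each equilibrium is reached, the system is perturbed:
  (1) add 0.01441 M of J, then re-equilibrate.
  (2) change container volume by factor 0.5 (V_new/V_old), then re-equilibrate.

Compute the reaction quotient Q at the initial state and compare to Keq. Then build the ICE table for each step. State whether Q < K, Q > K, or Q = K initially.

Q₀ = 98.42 vs Keq = 1.741 ⇒ Q>K, reverse
Step 1:
                  E         J         X         D
  init       0.5047   0.03049     5.142   0.01843
  Δ        0.007372   0.01474  -0.02212  -0.01474
  eq         0.5121   0.04523      5.12  0.003687
  solve Keq expr → x = -0.007372; check Q = 1.741
Then add 0.01441 M of J.
Step 2:
                  E         J         X         D
  init       0.5121   0.05964      5.12  0.003687
  Δ       -5.4076e-04 -0.001082  0.001622  0.001082
  eq         0.5115   0.05856     5.122  0.004768
  solve Keq expr → x = 5.4076e-04; check Q = 1.741
Then change container volume by factor 0.5 (V_new/V_old).
Step 3:
                  E         J         X         D
  init        1.023    0.1171     10.24  0.009536
  Δ        0.002286  0.004572 -0.006857 -0.004572
  eq          1.025    0.1217     10.24  0.004965
  solve Keq expr → x = -0.002286; check Q = 1.741

Q₀ = 98.42; Q > K (proceeds reverse)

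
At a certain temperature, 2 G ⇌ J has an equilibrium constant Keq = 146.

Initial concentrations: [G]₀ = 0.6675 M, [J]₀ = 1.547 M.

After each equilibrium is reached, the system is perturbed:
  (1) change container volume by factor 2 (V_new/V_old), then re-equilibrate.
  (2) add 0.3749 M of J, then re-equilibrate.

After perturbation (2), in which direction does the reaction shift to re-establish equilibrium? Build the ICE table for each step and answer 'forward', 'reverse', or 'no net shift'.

Q₀ = 3.472 vs Keq = 146 ⇒ Q<K, forward
Step 1:
                    G           J
  I            0.6675       1.547
  C           -0.5557      0.2779
  E            0.1118       1.825
  solve Keq expr → x = 0.2779; check Q = 146
Then change container volume by factor 2 (V_new/V_old).
Step 2:
                    G           J
  I            0.0559      0.9124
  C           0.02266    -0.01133
  E           0.07856      0.9011
  solve Keq expr → x = -0.01133; check Q = 146
Then add 0.3749 M of J.
Step 3:
                    G           J
  I           0.07856       1.276
  C           0.01466   -0.007328
  E           0.09322       1.269
  solve Keq expr → x = -0.007328; check Q = 146

Direction: reverse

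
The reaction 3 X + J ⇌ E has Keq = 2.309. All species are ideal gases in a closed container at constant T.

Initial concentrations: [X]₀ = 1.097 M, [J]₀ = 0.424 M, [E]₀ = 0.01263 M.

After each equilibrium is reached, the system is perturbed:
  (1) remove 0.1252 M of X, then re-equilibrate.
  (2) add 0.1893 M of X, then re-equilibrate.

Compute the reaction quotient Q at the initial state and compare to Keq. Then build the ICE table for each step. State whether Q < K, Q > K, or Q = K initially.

Q₀ = 0.02256 vs Keq = 2.309 ⇒ Q<K, forward
Step 1:
                    X           J           E
  Initial       1.097       0.424     0.01263
  Change      -0.4566     -0.1522      0.1522
  Equil        0.6404      0.2718      0.1648
  solve Keq expr → x = 0.1522; check Q = 2.309
Then remove 0.1252 M of X.
Step 2:
                    X           J           E
  Initial      0.5152      0.2718      0.1648
  Change      0.07412     0.02471    -0.02471
  Equil        0.5893      0.2965      0.1401
  solve Keq expr → x = -0.02471; check Q = 2.309
Then add 0.1893 M of X.
Step 3:
                    X           J           E
  Initial      0.7786      0.2965      0.1401
  Change      -0.1119    -0.03729     0.03729
  Equil        0.6668      0.2592      0.1774
  solve Keq expr → x = 0.03729; check Q = 2.309

Q₀ = 0.02256; Q < K (proceeds forward)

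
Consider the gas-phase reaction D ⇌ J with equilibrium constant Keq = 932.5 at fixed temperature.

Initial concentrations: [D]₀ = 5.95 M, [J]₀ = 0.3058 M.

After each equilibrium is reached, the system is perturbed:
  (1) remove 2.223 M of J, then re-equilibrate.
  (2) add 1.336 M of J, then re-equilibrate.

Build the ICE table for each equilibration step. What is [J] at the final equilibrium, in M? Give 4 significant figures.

[J]_eq = 5.363 M

Q₀ = 0.05139 vs Keq = 932.5 ⇒ Q<K, forward
Step 1:
                   D          J
  Initial       5.95     0.3058
  Change      -5.943      5.943
  Equil     0.006701      6.249
  solve Keq expr → x = 5.943; check Q = 932.5
Then remove 2.223 M of J.
Step 2:
                   D          J
  Initial   0.006701      4.026
  Change   -0.002381   0.002381
  Equil      0.00432      4.028
  solve Keq expr → x = 0.002381; check Q = 932.5
Then add 1.336 M of J.
Step 3:
                   D          J
  Initial    0.00432      5.364
  Change    0.001431  -0.001431
  Equil     0.005751      5.363
  solve Keq expr → x = -0.001431; check Q = 932.5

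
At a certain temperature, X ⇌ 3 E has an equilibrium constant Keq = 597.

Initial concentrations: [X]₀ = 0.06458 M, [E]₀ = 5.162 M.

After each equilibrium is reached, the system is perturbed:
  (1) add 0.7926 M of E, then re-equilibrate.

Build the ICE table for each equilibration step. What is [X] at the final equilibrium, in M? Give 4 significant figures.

[X]_eq = 0.2594 M

Q₀ = 2130 vs Keq = 597 ⇒ Q>K, reverse
Step 1:
                   X          E
  Initial    0.06458      5.162
  Change      0.1207     -0.362
  Equil       0.1852        4.8
  solve Keq expr → x = -0.1207; check Q = 597
Then add 0.7926 M of E.
Step 2:
                   X          E
  Initial     0.1852      5.593
  Change     0.07416    -0.2225
  Equil       0.2594       5.37
  solve Keq expr → x = -0.07416; check Q = 597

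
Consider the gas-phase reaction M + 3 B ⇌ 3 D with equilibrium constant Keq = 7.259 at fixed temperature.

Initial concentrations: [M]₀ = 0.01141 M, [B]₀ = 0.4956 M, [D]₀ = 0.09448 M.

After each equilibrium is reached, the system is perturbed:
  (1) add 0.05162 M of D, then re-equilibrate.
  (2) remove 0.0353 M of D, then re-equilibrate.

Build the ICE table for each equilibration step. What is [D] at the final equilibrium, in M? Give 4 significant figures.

[D]_eq = 0.1353 M

Q₀ = 0.6072 vs Keq = 7.259 ⇒ Q<K, forward
Step 1:
                    M           B           D
  init        0.01141      0.4956     0.09448
  Δ         -0.009008    -0.02702     0.02702
  eq         0.002402      0.4686      0.1215
  solve Keq expr → x = 0.009008; check Q = 7.259
Then add 0.05162 M of D.
Step 2:
                    M           B           D
  init       0.002402      0.4686      0.1731
  Δ          0.003134    0.009403   -0.009403
  eq         0.005536       0.478      0.1637
  solve Keq expr → x = -0.003134; check Q = 7.259
Then remove 0.0353 M of D.
Step 3:
                    M           B           D
  init       0.005536       0.478      0.1284
  Δ         -0.002277   -0.006831    0.006831
  eq         0.003259      0.4711      0.1353
  solve Keq expr → x = 0.002277; check Q = 7.259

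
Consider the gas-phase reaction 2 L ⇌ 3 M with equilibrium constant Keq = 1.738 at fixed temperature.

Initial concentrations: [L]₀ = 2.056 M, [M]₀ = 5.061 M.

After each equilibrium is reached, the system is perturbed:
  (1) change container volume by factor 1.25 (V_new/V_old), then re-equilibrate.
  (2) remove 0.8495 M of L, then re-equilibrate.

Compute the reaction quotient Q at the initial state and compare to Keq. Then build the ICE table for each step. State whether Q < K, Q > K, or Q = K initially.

Q₀ = 30.67; Q > K (proceeds reverse)

Q₀ = 30.67 vs Keq = 1.738 ⇒ Q>K, reverse
Step 1:
                   L          M
  I            2.056      5.061
  C            1.505     -2.257
  E            3.561      2.804
  solve Keq expr → x = -0.7525; check Q = 1.738
Then change container volume by factor 1.25 (V_new/V_old).
Step 2:
                   L          M
  I            2.849      2.243
  C         -0.08374     0.1256
  E            2.765      2.369
  solve Keq expr → x = 0.04187; check Q = 1.738
Then remove 0.8495 M of L.
Step 3:
                   L          M
  I            1.915      2.369
  C           0.2411    -0.3616
  E            2.157      2.007
  solve Keq expr → x = -0.1205; check Q = 1.738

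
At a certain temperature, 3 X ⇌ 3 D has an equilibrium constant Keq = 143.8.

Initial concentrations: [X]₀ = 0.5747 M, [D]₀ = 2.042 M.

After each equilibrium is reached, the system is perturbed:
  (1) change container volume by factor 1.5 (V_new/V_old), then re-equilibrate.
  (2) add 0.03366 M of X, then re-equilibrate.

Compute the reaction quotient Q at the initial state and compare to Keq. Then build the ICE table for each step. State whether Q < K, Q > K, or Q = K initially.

Q₀ = 44.86; Q < K (proceeds forward)

Q₀ = 44.86 vs Keq = 143.8 ⇒ Q<K, forward
Step 1:
                   X          D
  init        0.5747      2.042
  Δ          -0.1553     0.1553
  eq          0.4194      2.197
  solve Keq expr → x = 0.05176; check Q = 143.8
Then change container volume by factor 1.5 (V_new/V_old).
Step 2:
                   X          D
  init        0.2796      1.465
  Δ                0          0
  eq          0.2796      1.465
  solve Keq expr → x = 0; check Q = 143.8
Then add 0.03366 M of X.
Step 3:
                   X          D
  init        0.3133      1.465
  Δ         -0.02826    0.02826
  eq           0.285      1.493
  solve Keq expr → x = 0.009422; check Q = 143.8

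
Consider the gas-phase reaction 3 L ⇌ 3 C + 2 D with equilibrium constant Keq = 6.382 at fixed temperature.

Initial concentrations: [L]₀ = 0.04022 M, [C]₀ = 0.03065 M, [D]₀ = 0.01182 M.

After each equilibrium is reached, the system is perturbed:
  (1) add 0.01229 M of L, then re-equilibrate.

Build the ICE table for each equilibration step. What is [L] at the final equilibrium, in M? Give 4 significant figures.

[L]_eq = 0.005189 M

Q₀ = 6.1830e-05 vs Keq = 6.382 ⇒ Q<K, forward
Step 1:
                    L           C           D
  Initial     0.04022     0.03065     0.01182
  Change     -0.03628     0.03628     0.02419
  Equil      0.003935     0.06693     0.03601
  solve Keq expr → x = 0.01209; check Q = 6.382
Then add 0.01229 M of L.
Step 2:
                    L           C           D
  Initial     0.01623     0.06693     0.03601
  Change     -0.01104     0.01104    0.007358
  Equil      0.005189     0.07797     0.04337
  solve Keq expr → x = 0.003679; check Q = 6.382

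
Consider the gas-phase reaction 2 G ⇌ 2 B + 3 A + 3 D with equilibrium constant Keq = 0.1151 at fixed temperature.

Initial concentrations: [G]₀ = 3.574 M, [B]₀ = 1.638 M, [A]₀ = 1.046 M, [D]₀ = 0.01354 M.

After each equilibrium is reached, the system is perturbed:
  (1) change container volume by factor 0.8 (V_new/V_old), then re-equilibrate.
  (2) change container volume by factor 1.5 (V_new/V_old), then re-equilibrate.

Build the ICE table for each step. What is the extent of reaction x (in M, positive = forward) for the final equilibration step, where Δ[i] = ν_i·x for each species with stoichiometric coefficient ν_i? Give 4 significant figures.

Q₀ = 5.9672e-07 vs Keq = 0.1151 ⇒ Q<K, forward
Step 1:
                    G           B           A           D
  Initial       3.574       1.638       1.046     0.01354
  Change       -0.299       0.299      0.4484      0.4484
  Equil         3.275       1.937       1.494       0.462
  solve Keq expr → x = 0.1495; check Q = 0.1151
Then change container volume by factor 0.8 (V_new/V_old).
Step 2:
                    G           B           A           D
  Initial       4.094       2.421       1.868      0.5775
  Change       0.1036     -0.1036     -0.1554     -0.1554
  Equil         4.197       2.318       1.713       0.422
  solve Keq expr → x = -0.05181; check Q = 0.1151
Then change container volume by factor 1.5 (V_new/V_old).
Step 3:
                    G           B           A           D
  Initial       2.798       1.545       1.142      0.2813
  Change      -0.1384      0.1384      0.2077      0.2077
  Equil          2.66       1.683       1.349       0.489
  solve Keq expr → x = 0.06922; check Q = 0.1151

x = 0.06922 M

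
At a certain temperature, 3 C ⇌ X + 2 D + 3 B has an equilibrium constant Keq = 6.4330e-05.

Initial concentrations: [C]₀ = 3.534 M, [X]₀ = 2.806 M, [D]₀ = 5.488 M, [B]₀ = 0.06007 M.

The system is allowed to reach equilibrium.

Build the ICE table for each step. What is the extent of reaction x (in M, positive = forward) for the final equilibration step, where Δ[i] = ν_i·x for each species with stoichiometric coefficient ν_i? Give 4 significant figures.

Q₀ = 4.1504e-04 vs Keq = 6.4330e-05 ⇒ Q>K, reverse
Step 1:
                   C          X          D          B
  init         3.534      2.806      5.488    0.06007
  Δ          0.02744  -0.009148    -0.0183   -0.02744
  eq           3.561      2.797       5.47    0.03263
  solve Keq expr → x = -0.009148; check Q = 6.4330e-05

x = -0.009148 M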